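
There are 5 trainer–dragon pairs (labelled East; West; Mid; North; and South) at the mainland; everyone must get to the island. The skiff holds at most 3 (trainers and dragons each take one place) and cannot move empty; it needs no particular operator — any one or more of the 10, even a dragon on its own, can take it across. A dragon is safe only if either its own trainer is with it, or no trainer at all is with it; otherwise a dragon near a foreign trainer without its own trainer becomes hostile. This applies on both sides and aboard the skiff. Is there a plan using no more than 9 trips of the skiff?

Counting alone: each trip to the island takes at most 3 across and each return brings at least 1 back, so after t trips out (and t−1 returns) at most 3t − (t−1) of the 10 are across; that first reaches 10 at t = 5, so at least 9 crossings are needed.
The safety rule pushes this higher. Following every safe sequence of crossings, the most of the 10 that can be at the island as the skiff arrives there on crossing 9 is 9 — never all 10.
So the move cannot be finished within 9 crossings. (The shortest complete plan takes 11:)
1. dragon East and trainer East cross → the island.
2. trainer East crosses ← the mainland.
3. dragon Mid, dragon North, and dragon West cross → the island.
4. dragon East crosses ← the mainland.
5. trainer Mid, trainer North, and trainer West cross → the island.
6. dragon West and trainer West cross ← the mainland.
7. trainer East, trainer South, and trainer West cross → the island.
8. dragon Mid crosses ← the mainland.
9. dragon East and dragon West cross → the island.
10. dragon East crosses ← the mainland.
11. dragon East, dragon Mid, and dragon South cross → the island.

No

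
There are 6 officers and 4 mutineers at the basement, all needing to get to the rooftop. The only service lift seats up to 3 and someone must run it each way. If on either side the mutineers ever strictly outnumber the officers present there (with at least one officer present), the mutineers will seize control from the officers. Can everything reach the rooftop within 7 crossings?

No

Counting alone: each trip to the rooftop takes at most 3 across and each return brings at least 1 back, so after t trips out (and t−1 returns) at most 3t − (t−1) of the 10 are across; that first reaches 10 at t = 5, so at least 9 crossings are needed.
Since 7 < 9, 7 crossings cannot be enough. (The shortest complete plan in fact takes 9:)
1. 2 mutineers → the rooftop.  (the basement: 6O 2M; the rooftop: 0O 2M)
2. 1 mutineer ← the basement.  (the basement: 6O 3M; the rooftop: 0O 1M)
3. 3 mutineers → the rooftop.  (the basement: 6O 0M; the rooftop: 0O 4M)
4. 1 mutineer ← the basement.  (the basement: 6O 1M; the rooftop: 0O 3M)
5. 3 officers → the rooftop.  (the basement: 3O 1M; the rooftop: 3O 3M)
6. 1 mutineer ← the basement.  (the basement: 3O 2M; the rooftop: 3O 2M)
7. 1 officer and 2 mutineers → the rooftop.  (the basement: 2O 0M; the rooftop: 4O 4M)
8. 1 mutineer ← the basement.  (the basement: 2O 1M; the rooftop: 4O 3M)
9. 2 officers and 1 mutineer → the rooftop.  (the basement: 0O 0M; the rooftop: 6O 4M)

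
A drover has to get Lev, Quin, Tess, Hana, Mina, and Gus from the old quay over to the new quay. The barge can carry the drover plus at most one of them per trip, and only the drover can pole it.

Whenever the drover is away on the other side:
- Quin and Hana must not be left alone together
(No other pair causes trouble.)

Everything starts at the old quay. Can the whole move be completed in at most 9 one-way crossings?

Counting alone: the drover can take at most 1 across per trip to the new quay, so moving all 6 needs at least 6 loaded trips out, with a return between consecutive ones — at least 11 crossings.
Since 9 < 11, 9 crossings cannot be enough. (The shortest complete plan in fact takes 11:)
1. Drover goes to the new quay with Quin.
2. Drover goes back to the old quay alone.
3. Drover goes to the new quay with Lev.
4. Drover goes back to the old quay alone.
5. Drover goes to the new quay with Tess.
6. Drover goes back to the old quay alone.
7. Drover goes to the new quay with Mina.
8. Drover goes back to the old quay alone.
9. Drover goes to the new quay with Gus.
10. Drover goes back to the old quay alone.
11. Drover goes to the new quay with Hana.

No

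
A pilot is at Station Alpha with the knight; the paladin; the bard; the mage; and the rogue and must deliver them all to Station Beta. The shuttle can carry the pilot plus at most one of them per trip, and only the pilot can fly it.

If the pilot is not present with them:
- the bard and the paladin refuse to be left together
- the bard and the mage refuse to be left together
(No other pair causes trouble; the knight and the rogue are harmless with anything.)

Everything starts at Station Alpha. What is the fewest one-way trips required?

Counting alone: the pilot can take at most 1 across per trip to Station Beta, so moving all 5 needs at least 5 loaded trips out, with a return between consecutive ones — at least 9 crossings.
The safety rule pushes this higher. Following every safe sequence of crossings, the most of the 5 that can be at Station Beta as the shuttle arrives there on crossing 9 is 4 — never all 5.
So no plan with fewer than 11 crossings exists, and this one achieves 11:
1. Pilot goes to Station Beta with the bard.
2. Pilot goes back to Station Alpha alone.
3. Pilot goes to Station Beta with the knight.
4. Pilot goes back to Station Alpha alone.
5. Pilot goes to Station Beta with the paladin.
6. Pilot goes back to Station Alpha with the bard.
7. Pilot goes to Station Beta with the mage.
8. Pilot goes back to Station Alpha alone.
9. Pilot goes to Station Beta with the rogue.
10. Pilot goes back to Station Alpha alone.
11. Pilot goes to Station Beta with the bard.

11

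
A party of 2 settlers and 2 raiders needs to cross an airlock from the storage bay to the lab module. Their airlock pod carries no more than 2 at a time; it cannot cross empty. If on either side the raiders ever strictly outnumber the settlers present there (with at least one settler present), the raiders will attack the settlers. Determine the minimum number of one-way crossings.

5

Counting alone: each trip to the lab module takes at most 2 across and each return brings at least 1 back, so after t trips out (and t−1 returns) at most 2t − (t−1) of the 4 are across; that first reaches 4 at t = 3, so at least 5 crossings are needed.
The plan below uses exactly 5 crossings, so it is optimal:
1. 2 raiders → the lab module.  (the storage bay: 2S 0R; the lab module: 0S 2R)
2. 1 raider ← the storage bay.  (the storage bay: 2S 1R; the lab module: 0S 1R)
3. 2 settlers → the lab module.  (the storage bay: 0S 1R; the lab module: 2S 1R)
4. 1 raider ← the storage bay.  (the storage bay: 0S 2R; the lab module: 2S 0R)
5. 2 raiders → the lab module.  (the storage bay: 0S 0R; the lab module: 2S 2R)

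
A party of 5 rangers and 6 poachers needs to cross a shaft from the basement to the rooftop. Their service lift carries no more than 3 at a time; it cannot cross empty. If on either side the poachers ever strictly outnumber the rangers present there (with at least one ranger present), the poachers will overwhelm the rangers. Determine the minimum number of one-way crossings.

The poachers already outnumber the rangers at the basement before anyone moves, so the starting position itself is disallowed.

impossible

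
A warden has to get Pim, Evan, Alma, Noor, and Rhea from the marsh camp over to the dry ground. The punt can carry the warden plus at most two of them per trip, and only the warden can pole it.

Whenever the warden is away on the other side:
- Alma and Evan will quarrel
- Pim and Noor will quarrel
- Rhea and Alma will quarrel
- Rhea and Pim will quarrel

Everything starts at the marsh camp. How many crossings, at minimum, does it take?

7

Counting alone: the warden can take at most 2 across per trip to the dry ground, so moving all 5 needs at least 3 loaded trips out, with a return between consecutive ones — at least 5 crossings.
The safety rule pushes this higher. Following every safe sequence of crossings, the most of the 5 that can be at the dry ground as the punt arrives there on crossing 5 is 4 — never all 5.
So no plan with fewer than 7 crossings exists, and this one achieves 7:
1. Warden goes to the dry ground with Alma and Pim.
2. Warden goes back to the marsh camp alone.
3. Warden goes to the dry ground with Evan.
4. Warden goes back to the marsh camp with Alma.
5. Warden goes to the dry ground with Noor and Rhea.
6. Warden goes back to the marsh camp with Pim.
7. Warden goes to the dry ground with Alma and Pim.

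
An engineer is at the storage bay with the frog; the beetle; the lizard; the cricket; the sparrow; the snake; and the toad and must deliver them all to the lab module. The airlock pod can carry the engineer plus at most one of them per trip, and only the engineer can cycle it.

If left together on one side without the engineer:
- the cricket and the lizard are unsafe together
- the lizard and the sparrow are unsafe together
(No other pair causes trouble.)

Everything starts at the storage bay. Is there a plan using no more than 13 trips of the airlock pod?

Counting alone: the engineer can take at most 1 across per trip to the lab module, so moving all 7 needs at least 7 loaded trips out, with a return between consecutive ones — at least 13 crossings.
The safety rule pushes this higher. Following every safe sequence of crossings, the most of the 7 that can be at the lab module as the airlock pod arrives there on crossing 13 is 6 — never all 7.
So the move cannot be finished within 13 crossings. (The shortest complete plan takes 15:)
1. Engineer goes to the lab module with the lizard.
2. Engineer goes back to the storage bay alone.
3. Engineer goes to the lab module with the frog.
4. Engineer goes back to the storage bay alone.
5. Engineer goes to the lab module with the beetle.
6. Engineer goes back to the storage bay alone.
7. Engineer goes to the lab module with the cricket.
8. Engineer goes back to the storage bay with the lizard.
9. Engineer goes to the lab module with the sparrow.
10. Engineer goes back to the storage bay alone.
11. Engineer goes to the lab module with the snake.
12. Engineer goes back to the storage bay alone.
13. Engineer goes to the lab module with the toad.
14. Engineer goes back to the storage bay alone.
15. Engineer goes to the lab module with the lizard.

No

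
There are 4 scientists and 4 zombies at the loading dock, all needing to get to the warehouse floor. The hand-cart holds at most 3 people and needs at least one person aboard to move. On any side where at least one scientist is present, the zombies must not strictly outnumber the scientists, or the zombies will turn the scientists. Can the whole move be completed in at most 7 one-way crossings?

Counting alone: each trip to the warehouse floor takes at most 3 across and each return brings at least 1 back, so after t trips out (and t−1 returns) at most 3t − (t−1) of the 8 are across; that first reaches 8 at t = 4, so at least 7 crossings are needed.
The safety rule pushes this higher. Following every safe sequence of crossings, the most of the 8 that can be at the warehouse floor as the hand-cart arrives there on crossing 7 is 7 — never all 8.
So the move cannot be finished within 7 crossings. (The shortest complete plan takes 9:)
1. 2 zombies → the warehouse floor.  (the loading dock: 4S 2Z; the warehouse floor: 0S 2Z)
2. 1 zombie ← the loading dock.  (the loading dock: 4S 3Z; the warehouse floor: 0S 1Z)
3. 3 zombies → the warehouse floor.  (the loading dock: 4S 0Z; the warehouse floor: 0S 4Z)
4. 1 zombie ← the loading dock.  (the loading dock: 4S 1Z; the warehouse floor: 0S 3Z)
5. 3 scientists → the warehouse floor.  (the loading dock: 1S 1Z; the warehouse floor: 3S 3Z)
6. 1 scientist and 1 zombie ← the loading dock.  (the loading dock: 2S 2Z; the warehouse floor: 2S 2Z)
7. 2 scientists → the warehouse floor.  (the loading dock: 0S 2Z; the warehouse floor: 4S 2Z)
8. 1 zombie ← the loading dock.  (the loading dock: 0S 3Z; the warehouse floor: 4S 1Z)
9. 3 zombies → the warehouse floor.  (the loading dock: 0S 0Z; the warehouse floor: 4S 4Z)

No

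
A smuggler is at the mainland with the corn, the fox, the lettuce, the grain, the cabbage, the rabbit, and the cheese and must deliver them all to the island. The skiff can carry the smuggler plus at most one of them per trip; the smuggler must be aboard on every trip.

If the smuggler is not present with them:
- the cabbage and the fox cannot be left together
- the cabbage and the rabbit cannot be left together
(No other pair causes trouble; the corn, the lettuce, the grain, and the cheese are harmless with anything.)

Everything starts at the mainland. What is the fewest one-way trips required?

Counting alone: the smuggler can take at most 1 across per trip to the island, so moving all 7 needs at least 7 loaded trips out, with a return between consecutive ones — at least 13 crossings.
The safety rule pushes this higher. Following every safe sequence of crossings, the most of the 7 that can be at the island as the skiff arrives there on crossing 13 is 6 — never all 7.
So no plan with fewer than 15 crossings exists, and this one achieves 15:
1. Smuggler goes to the island with the cabbage.
2. Smuggler goes back to the mainland alone.
3. Smuggler goes to the island with the corn.
4. Smuggler goes back to the mainland alone.
5. Smuggler goes to the island with the fox.
6. Smuggler goes back to the mainland with the cabbage.
7. Smuggler goes to the island with the rabbit.
8. Smuggler goes back to the mainland alone.
9. Smuggler goes to the island with the lettuce.
10. Smuggler goes back to the mainland alone.
11. Smuggler goes to the island with the grain.
12. Smuggler goes back to the mainland alone.
13. Smuggler goes to the island with the cheese.
14. Smuggler goes back to the mainland alone.
15. Smuggler goes to the island with the cabbage.

15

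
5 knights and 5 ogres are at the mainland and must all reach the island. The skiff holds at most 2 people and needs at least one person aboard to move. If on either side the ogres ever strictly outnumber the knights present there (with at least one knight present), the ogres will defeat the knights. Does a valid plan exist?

Following every safe sequence of crossings from the start, the most of the 10 that can be at the island as the skiff arrives there on crossings 1, 3, 5, 7 is 2, 3, 4, 5 respectively; the best ever achieved is 5 of 10.
From crossing 9 on, no configuration arises that was not already reachable earlier: only 13 distinct safe configurations (who is on which side, and where the skiff is) can ever be reached, none of them has everyone across, and every continuation just revisits them. They are: 0 knights + 0 ogres across (skiff back at the start); 0 knights + 1 ogre across (skiff there); 0 knights + 1 ogre across (skiff back at the start); 0 knights + 2 ogres across (skiff there); 0 knights + 2 ogres across (skiff back at the start); 0 knights + 3 ogres across (skiff there); 0 knights + 3 ogres across (skiff back at the start); 0 knights + 4 ogres across (skiff there); 0 knights + 4 ogres across (skiff back at the start); 0 knights + 5 ogres across (skiff there); 1 knight + 1 ogre across (skiff there); 1 knight + 1 ogre across (skiff back at the start); 2 knights + 2 ogres across (skiff there). So no valid plan exists.

No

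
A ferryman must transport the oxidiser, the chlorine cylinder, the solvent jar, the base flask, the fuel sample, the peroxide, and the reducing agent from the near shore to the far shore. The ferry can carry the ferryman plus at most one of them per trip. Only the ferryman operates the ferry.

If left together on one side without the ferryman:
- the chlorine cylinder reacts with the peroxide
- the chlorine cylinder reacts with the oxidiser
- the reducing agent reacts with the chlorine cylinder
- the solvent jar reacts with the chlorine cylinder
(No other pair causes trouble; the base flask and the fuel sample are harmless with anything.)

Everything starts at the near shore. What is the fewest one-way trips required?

Following every safe sequence of crossings from the start, the most of the 7 that can be at the far shore as the ferry arrives there on crossings 1, 3, 5, 7 is 1, 2, 3, 4 respectively; the best ever achieved is 4 of 7.
From crossing 9 on, no configuration arises that was not already reachable earlier: only 44 distinct safe configurations (who is on which side, and where the ferry is) can ever be reached, none of them has everyone across, and every continuation just revisits them. So no valid plan exists.

impossible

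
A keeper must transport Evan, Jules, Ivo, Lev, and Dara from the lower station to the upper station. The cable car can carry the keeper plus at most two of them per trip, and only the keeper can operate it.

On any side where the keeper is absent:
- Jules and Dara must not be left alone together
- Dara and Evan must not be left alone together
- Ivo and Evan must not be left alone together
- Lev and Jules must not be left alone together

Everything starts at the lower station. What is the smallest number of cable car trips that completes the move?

7

Counting alone: the keeper can take at most 2 across per trip to the upper station, so moving all 5 needs at least 3 loaded trips out, with a return between consecutive ones — at least 5 crossings.
The safety rule pushes this higher. Following every safe sequence of crossings, the most of the 5 that can be at the upper station as the cable car arrives there on crossing 5 is 4 — never all 5.
So no plan with fewer than 7 crossings exists, and this one achieves 7:
1. Keeper goes to the upper station with Evan and Jules.  [the lower station: Dara, Ivo, Lev | the upper station: Evan, Jules]
2. Keeper goes back to the lower station alone.  [the lower station: Dara, Ivo, Lev | the upper station: Evan, Jules]
3. Keeper goes to the upper station with Ivo.  [the lower station: Dara, Lev | the upper station: Evan, Ivo, Jules]
4. Keeper goes back to the lower station with Evan.  [the lower station: Dara, Evan, Lev | the upper station: Ivo, Jules]
5. Keeper goes to the upper station with Dara and Lev.  [the lower station: Evan | the upper station: Dara, Ivo, Jules, Lev]
6. Keeper goes back to the lower station with Jules.  [the lower station: Evan, Jules | the upper station: Dara, Ivo, Lev]
7. Keeper goes to the upper station with Evan and Jules.  [the lower station: — | the upper station: Dara, Evan, Ivo, Jules, Lev]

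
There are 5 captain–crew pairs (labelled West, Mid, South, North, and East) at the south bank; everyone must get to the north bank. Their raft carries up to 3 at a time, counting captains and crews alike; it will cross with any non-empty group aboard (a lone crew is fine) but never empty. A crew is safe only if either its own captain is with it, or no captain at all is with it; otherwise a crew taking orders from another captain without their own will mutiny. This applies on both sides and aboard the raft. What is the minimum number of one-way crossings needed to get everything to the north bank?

11

Counting alone: each trip to the north bank takes at most 3 across and each return brings at least 1 back, so after t trips out (and t−1 returns) at most 3t − (t−1) of the 10 are across; that first reaches 10 at t = 5, so at least 9 crossings are needed.
The safety rule pushes this higher. Following every safe sequence of crossings, the most of the 10 that can be at the north bank as the raft arrives there on crossing 9 is 9 — never all 10.
So no plan with fewer than 11 crossings exists, and this one achieves 11:
1. captain West and crew West cross → the north bank.
2. captain West crosses ← the south bank.
3. crew Mid, crew North, and crew South cross → the north bank.
4. crew West crosses ← the south bank.
5. captain Mid, captain North, and captain South cross → the north bank.
6. captain Mid and crew Mid cross ← the south bank.
7. captain East, captain Mid, and captain West cross → the north bank.
8. crew South crosses ← the south bank.
9. crew Mid and crew West cross → the north bank.
10. crew West crosses ← the south bank.
11. crew East, crew South, and crew West cross → the north bank.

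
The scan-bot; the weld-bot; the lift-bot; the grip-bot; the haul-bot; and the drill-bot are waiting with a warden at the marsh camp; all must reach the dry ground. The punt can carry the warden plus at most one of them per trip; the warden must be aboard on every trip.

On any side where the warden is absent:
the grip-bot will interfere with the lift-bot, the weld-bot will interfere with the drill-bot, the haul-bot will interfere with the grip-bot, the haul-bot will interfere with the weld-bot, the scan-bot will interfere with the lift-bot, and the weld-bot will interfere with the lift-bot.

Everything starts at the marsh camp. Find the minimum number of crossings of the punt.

impossible

Whatever the first load, the items left behind include a forbidden pair without the warden. No opening move is safe, so no plan exists.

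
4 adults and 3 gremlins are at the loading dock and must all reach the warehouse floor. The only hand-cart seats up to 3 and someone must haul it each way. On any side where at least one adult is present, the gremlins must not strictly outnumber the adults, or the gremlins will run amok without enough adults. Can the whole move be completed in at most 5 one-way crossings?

Yes

Yes — this plan uses 5 crossings (≤ 5):
1. 3 gremlins → the warehouse floor.  (the loading dock: 4A 0G; the warehouse floor: 0A 3G)
2. 1 gremlin ← the loading dock.  (the loading dock: 4A 1G; the warehouse floor: 0A 2G)
3. 3 adults → the warehouse floor.  (the loading dock: 1A 1G; the warehouse floor: 3A 2G)
4. 1 adult ← the loading dock.  (the loading dock: 2A 1G; the warehouse floor: 2A 2G)
5. 2 adults and 1 gremlin → the warehouse floor.  (the loading dock: 0A 0G; the warehouse floor: 4A 3G)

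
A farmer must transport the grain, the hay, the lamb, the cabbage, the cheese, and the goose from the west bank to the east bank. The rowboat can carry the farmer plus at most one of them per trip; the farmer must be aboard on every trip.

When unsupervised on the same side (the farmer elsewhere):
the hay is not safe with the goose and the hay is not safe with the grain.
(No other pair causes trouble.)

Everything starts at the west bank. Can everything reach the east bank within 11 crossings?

No

Counting alone: the farmer can take at most 1 across per trip to the east bank, so moving all 6 needs at least 6 loaded trips out, with a return between consecutive ones — at least 11 crossings.
The safety rule pushes this higher. Following every safe sequence of crossings, the most of the 6 that can be at the east bank as the rowboat arrives there on crossing 11 is 5 — never all 6.
So the move cannot be finished within 11 crossings. (The shortest complete plan takes 13:)
1. Farmer goes to the east bank with the hay.
2. Farmer goes back to the west bank alone.
3. Farmer goes to the east bank with the grain.
4. Farmer goes back to the west bank with the hay.
5. Farmer goes to the east bank with the goose.
6. Farmer goes back to the west bank alone.
7. Farmer goes to the east bank with the lamb.
8. Farmer goes back to the west bank alone.
9. Farmer goes to the east bank with the cabbage.
10. Farmer goes back to the west bank alone.
11. Farmer goes to the east bank with the cheese.
12. Farmer goes back to the west bank alone.
13. Farmer goes to the east bank with the hay.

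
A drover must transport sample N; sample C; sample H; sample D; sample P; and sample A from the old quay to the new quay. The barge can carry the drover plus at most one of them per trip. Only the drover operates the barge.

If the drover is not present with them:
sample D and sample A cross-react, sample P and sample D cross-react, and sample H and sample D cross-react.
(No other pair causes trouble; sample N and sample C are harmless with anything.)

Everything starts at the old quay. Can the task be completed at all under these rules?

No

Following every safe sequence of crossings from the start, the most of the 6 that can be at the new quay as the barge arrives there on crossings 1, 3, 5, 7 is 1, 2, 3, 4 respectively; the best ever achieved is 4 of 6.
From crossing 9 on, no configuration arises that was not already reachable earlier: only 36 distinct safe configurations (who is on which side, and where the barge is) can ever be reached, none of them has everyone across, and every continuation just revisits them. So no valid plan exists.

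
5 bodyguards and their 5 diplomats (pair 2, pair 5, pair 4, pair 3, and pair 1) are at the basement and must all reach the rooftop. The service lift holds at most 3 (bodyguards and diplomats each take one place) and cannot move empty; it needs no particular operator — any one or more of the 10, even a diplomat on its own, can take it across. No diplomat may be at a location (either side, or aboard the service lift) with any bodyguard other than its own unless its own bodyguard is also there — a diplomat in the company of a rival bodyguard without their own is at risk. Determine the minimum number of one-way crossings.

11

Counting alone: each trip to the rooftop takes at most 3 across and each return brings at least 1 back, so after t trips out (and t−1 returns) at most 3t − (t−1) of the 10 are across; that first reaches 10 at t = 5, so at least 9 crossings are needed.
The safety rule pushes this higher. Following every safe sequence of crossings, the most of the 10 that can be at the rooftop as the service lift arrives there on crossing 9 is 9 — never all 10.
So no plan with fewer than 11 crossings exists, and this one achieves 11:
1. bodyguard 2 and diplomat 2 cross → the rooftop.
2. bodyguard 2 crosses ← the basement.
3. diplomat 3, diplomat 4, and diplomat 5 cross → the rooftop.
4. diplomat 2 crosses ← the basement.
5. bodyguard 3, bodyguard 4, and bodyguard 5 cross → the rooftop.
6. bodyguard 5 and diplomat 5 cross ← the basement.
7. bodyguard 1, bodyguard 2, and bodyguard 5 cross → the rooftop.
8. diplomat 4 crosses ← the basement.
9. diplomat 2 and diplomat 5 cross → the rooftop.
10. diplomat 2 crosses ← the basement.
11. diplomat 1, diplomat 2, and diplomat 4 cross → the rooftop.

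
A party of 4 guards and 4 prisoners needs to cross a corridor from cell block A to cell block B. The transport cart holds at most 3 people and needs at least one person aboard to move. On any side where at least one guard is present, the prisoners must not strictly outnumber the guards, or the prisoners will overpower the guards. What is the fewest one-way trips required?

9

Counting alone: each trip to cell block B takes at most 3 across and each return brings at least 1 back, so after t trips out (and t−1 returns) at most 3t − (t−1) of the 8 are across; that first reaches 8 at t = 4, so at least 7 crossings are needed.
The safety rule pushes this higher. Following every safe sequence of crossings, the most of the 8 that can be at cell block B as the transport cart arrives there on crossing 7 is 7 — never all 8.
So no plan with fewer than 9 crossings exists, and this one achieves 9:
1. 2 prisoners → cell block B.  (cell block A: 4G 2P; cell block B: 0G 2P)
2. 1 prisoner ← cell block A.  (cell block A: 4G 3P; cell block B: 0G 1P)
3. 3 prisoners → cell block B.  (cell block A: 4G 0P; cell block B: 0G 4P)
4. 1 prisoner ← cell block A.  (cell block A: 4G 1P; cell block B: 0G 3P)
5. 3 guards → cell block B.  (cell block A: 1G 1P; cell block B: 3G 3P)
6. 1 guard and 1 prisoner ← cell block A.  (cell block A: 2G 2P; cell block B: 2G 2P)
7. 2 guards → cell block B.  (cell block A: 0G 2P; cell block B: 4G 2P)
8. 1 prisoner ← cell block A.  (cell block A: 0G 3P; cell block B: 4G 1P)
9. 3 prisoners → cell block B.  (cell block A: 0G 0P; cell block B: 4G 4P)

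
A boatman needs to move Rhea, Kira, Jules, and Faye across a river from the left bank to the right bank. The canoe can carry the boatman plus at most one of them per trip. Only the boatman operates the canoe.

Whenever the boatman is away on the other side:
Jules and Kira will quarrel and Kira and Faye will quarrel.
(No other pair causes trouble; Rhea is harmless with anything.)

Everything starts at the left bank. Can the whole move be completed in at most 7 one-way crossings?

No

Counting alone: the boatman can take at most 1 across per trip to the right bank, so moving all 4 needs at least 4 loaded trips out, with a return between consecutive ones — at least 7 crossings.
The safety rule pushes this higher. Following every safe sequence of crossings, the most of the 4 that can be at the right bank as the canoe arrives there on crossing 7 is 3 — never all 4.
So the move cannot be finished within 7 crossings. (The shortest complete plan takes 9:)
1. Boatman goes to the right bank with Kira.
2. Boatman goes back to the left bank alone.
3. Boatman goes to the right bank with Rhea.
4. Boatman goes back to the left bank alone.
5. Boatman goes to the right bank with Jules.
6. Boatman goes back to the left bank with Kira.
7. Boatman goes to the right bank with Faye.
8. Boatman goes back to the left bank alone.
9. Boatman goes to the right bank with Kira.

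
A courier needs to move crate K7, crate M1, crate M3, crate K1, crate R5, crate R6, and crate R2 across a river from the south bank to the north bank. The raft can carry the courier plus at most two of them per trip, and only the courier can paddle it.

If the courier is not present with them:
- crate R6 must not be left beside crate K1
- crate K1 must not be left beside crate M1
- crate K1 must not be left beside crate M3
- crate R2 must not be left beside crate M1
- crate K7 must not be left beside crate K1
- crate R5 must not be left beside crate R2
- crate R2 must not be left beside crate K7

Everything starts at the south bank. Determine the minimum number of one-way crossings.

9

Counting alone: the courier can take at most 2 across per trip to the north bank, so moving all 7 needs at least 4 loaded trips out, with a return between consecutive ones — at least 7 crossings.
The safety rule pushes this higher. Following every safe sequence of crossings, the most of the 7 that can be at the north bank as the raft arrives there on crossing 7 is 6 — never all 7.
So no plan with fewer than 9 crossings exists, and this one achieves 9:
1. Courier goes to the north bank with crate K1 and crate R2.
2. Courier goes back to the south bank alone.
3. Courier goes to the north bank with crate R5.
4. Courier goes back to the south bank with crate R2.
5. Courier goes to the north bank with crate K7 and crate M1.
6. Courier goes back to the south bank with crate K1.
7. Courier goes to the north bank with crate M3 and crate R6.
8. Courier goes back to the south bank alone.
9. Courier goes to the north bank with crate K1 and crate R2.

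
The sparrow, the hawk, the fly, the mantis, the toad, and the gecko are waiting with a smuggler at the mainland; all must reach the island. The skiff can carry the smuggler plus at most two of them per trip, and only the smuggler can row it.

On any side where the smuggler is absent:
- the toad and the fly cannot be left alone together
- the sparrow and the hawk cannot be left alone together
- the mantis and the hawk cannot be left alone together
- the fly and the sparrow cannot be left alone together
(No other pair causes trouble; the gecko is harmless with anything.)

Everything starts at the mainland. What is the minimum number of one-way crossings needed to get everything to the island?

7

Counting alone: the smuggler can take at most 2 across per trip to the island, so moving all 6 needs at least 3 loaded trips out, with a return between consecutive ones — at least 5 crossings.
The safety rule pushes this higher. Following every safe sequence of crossings, the most of the 6 that can be at the island as the skiff arrives there on crossing 5 is 5 — never all 6.
So no plan with fewer than 7 crossings exists, and this one achieves 7:
1. Smuggler goes to the island with the fly and the hawk.  [the mainland: the gecko, the mantis, the sparrow, the toad | the island: the fly, the hawk]
2. Smuggler goes back to the mainland alone.  [the mainland: the gecko, the mantis, the sparrow, the toad | the island: the fly, the hawk]
3. Smuggler goes to the island with the mantis and the sparrow.  [the mainland: the gecko, the toad | the island: the fly, the hawk, the mantis, the sparrow]
4. Smuggler goes back to the mainland with the fly and the hawk.  [the mainland: the fly, the gecko, the hawk, the toad | the island: the mantis, the sparrow]
5. Smuggler goes to the island with the gecko and the toad.  [the mainland: the fly, the hawk | the island: the gecko, the mantis, the sparrow, the toad]
6. Smuggler goes back to the mainland alone.  [the mainland: the fly, the hawk | the island: the gecko, the mantis, the sparrow, the toad]
7. Smuggler goes to the island with the fly and the hawk.  [the mainland: — | the island: the fly, the gecko, the hawk, the mantis, the sparrow, the toad]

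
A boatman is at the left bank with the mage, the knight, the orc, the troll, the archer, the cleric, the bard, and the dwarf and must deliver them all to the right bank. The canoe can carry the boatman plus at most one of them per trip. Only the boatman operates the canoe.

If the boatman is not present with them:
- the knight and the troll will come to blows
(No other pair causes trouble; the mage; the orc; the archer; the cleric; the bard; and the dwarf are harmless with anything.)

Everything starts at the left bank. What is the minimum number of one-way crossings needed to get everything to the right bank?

Counting alone: the boatman can take at most 1 across per trip to the right bank, so moving all 8 needs at least 8 loaded trips out, with a return between consecutive ones — at least 15 crossings.
The plan below uses exactly 15 crossings, so it is optimal:
1. Boatman goes to the right bank with the knight.  [the left bank: the archer, the bard, the cleric, the dwarf, the mage, the orc, the troll | the right bank: the knight]
2. Boatman goes back to the left bank alone.  [the left bank: the archer, the bard, the cleric, the dwarf, the mage, the orc, the troll | the right bank: the knight]
3. Boatman goes to the right bank with the mage.  [the left bank: the archer, the bard, the cleric, the dwarf, the orc, the troll | the right bank: the knight, the mage]
4. Boatman goes back to the left bank alone.  [the left bank: the archer, the bard, the cleric, the dwarf, the orc, the troll | the right bank: the knight, the mage]
5. Boatman goes to the right bank with the orc.  [the left bank: the archer, the bard, the cleric, the dwarf, the troll | the right bank: the knight, the mage, the orc]
6. Boatman goes back to the left bank alone.  [the left bank: the archer, the bard, the cleric, the dwarf, the troll | the right bank: the knight, the mage, the orc]
7. Boatman goes to the right bank with the archer.  [the left bank: the bard, the cleric, the dwarf, the troll | the right bank: the archer, the knight, the mage, the orc]
8. Boatman goes back to the left bank alone.  [the left bank: the bard, the cleric, the dwarf, the troll | the right bank: the archer, the knight, the mage, the orc]
9. Boatman goes to the right bank with the cleric.  [the left bank: the bard, the dwarf, the troll | the right bank: the archer, the cleric, the knight, the mage, the orc]
10. Boatman goes back to the left bank alone.  [the left bank: the bard, the dwarf, the troll | the right bank: the archer, the cleric, the knight, the mage, the orc]
11. Boatman goes to the right bank with the bard.  [the left bank: the dwarf, the troll | the right bank: the archer, the bard, the cleric, the knight, the mage, the orc]
12. Boatman goes back to the left bank alone.  [the left bank: the dwarf, the troll | the right bank: the archer, the bard, the cleric, the knight, the mage, the orc]
13. Boatman goes to the right bank with the dwarf.  [the left bank: the troll | the right bank: the archer, the bard, the cleric, the dwarf, the knight, the mage, the orc]
14. Boatman goes back to the left bank alone.  [the left bank: the troll | the right bank: the archer, the bard, the cleric, the dwarf, the knight, the mage, the orc]
15. Boatman goes to the right bank with the troll.  [the left bank: — | the right bank: the archer, the bard, the cleric, the dwarf, the knight, the mage, the orc, the troll]

15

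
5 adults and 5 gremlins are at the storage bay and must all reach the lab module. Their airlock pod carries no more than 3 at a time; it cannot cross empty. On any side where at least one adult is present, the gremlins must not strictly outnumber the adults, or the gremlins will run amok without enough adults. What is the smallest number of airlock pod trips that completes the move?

11

Counting alone: each trip to the lab module takes at most 3 across and each return brings at least 1 back, so after t trips out (and t−1 returns) at most 3t − (t−1) of the 10 are across; that first reaches 10 at t = 5, so at least 9 crossings are needed.
The safety rule pushes this higher. Following every safe sequence of crossings, the most of the 10 that can be at the lab module as the airlock pod arrives there on crossing 9 is 9 — never all 10.
So no plan with fewer than 11 crossings exists, and this one achieves 11:
1. 2 gremlins → the lab module.  (the storage bay: 5A 3G; the lab module: 0A 2G)
2. 1 gremlin ← the storage bay.  (the storage bay: 5A 4G; the lab module: 0A 1G)
3. 3 gremlins → the lab module.  (the storage bay: 5A 1G; the lab module: 0A 4G)
4. 1 gremlin ← the storage bay.  (the storage bay: 5A 2G; the lab module: 0A 3G)
5. 3 adults → the lab module.  (the storage bay: 2A 2G; the lab module: 3A 3G)
6. 1 adult and 1 gremlin ← the storage bay.  (the storage bay: 3A 3G; the lab module: 2A 2G)
7. 3 adults → the lab module.  (the storage bay: 0A 3G; the lab module: 5A 2G)
8. 1 gremlin ← the storage bay.  (the storage bay: 0A 4G; the lab module: 5A 1G)
9. 2 gremlins → the lab module.  (the storage bay: 0A 2G; the lab module: 5A 3G)
10. 1 gremlin ← the storage bay.  (the storage bay: 0A 3G; the lab module: 5A 2G)
11. 3 gremlins → the lab module.  (the storage bay: 0A 0G; the lab module: 5A 5G)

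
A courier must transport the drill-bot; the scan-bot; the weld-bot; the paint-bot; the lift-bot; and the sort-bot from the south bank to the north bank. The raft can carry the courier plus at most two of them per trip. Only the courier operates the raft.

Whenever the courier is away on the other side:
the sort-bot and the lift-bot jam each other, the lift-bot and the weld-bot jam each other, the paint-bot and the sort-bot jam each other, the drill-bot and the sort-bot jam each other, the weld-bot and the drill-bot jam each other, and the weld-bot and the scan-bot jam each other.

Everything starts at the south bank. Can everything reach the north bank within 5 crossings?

Counting alone: the courier can take at most 2 across per trip to the north bank, so moving all 6 needs at least 3 loaded trips out, with a return between consecutive ones — at least 5 crossings.
The safety rule pushes this higher. Following every safe sequence of crossings, the most of the 6 that can be at the north bank as the raft arrives there on crossing 5 is 4 — never all 6.
So the move cannot be finished within 5 crossings. (The shortest complete plan takes 7:)
1. Courier goes to the north bank with the sort-bot and the weld-bot.  [the south bank: the drill-bot, the lift-bot, the paint-bot, the scan-bot | the north bank: the sort-bot, the weld-bot]
2. Courier goes back to the south bank alone.  [the south bank: the drill-bot, the lift-bot, the paint-bot, the scan-bot | the north bank: the sort-bot, the weld-bot]
3. Courier goes to the north bank with the drill-bot and the scan-bot.  [the south bank: the lift-bot, the paint-bot | the north bank: the drill-bot, the scan-bot, the sort-bot, the weld-bot]
4. Courier goes back to the south bank with the sort-bot and the weld-bot.  [the south bank: the lift-bot, the paint-bot, the sort-bot, the weld-bot | the north bank: the drill-bot, the scan-bot]
5. Courier goes to the north bank with the lift-bot and the paint-bot.  [the south bank: the sort-bot, the weld-bot | the north bank: the drill-bot, the lift-bot, the paint-bot, the scan-bot]
6. Courier goes back to the south bank alone.  [the south bank: the sort-bot, the weld-bot | the north bank: the drill-bot, the lift-bot, the paint-bot, the scan-bot]
7. Courier goes to the north bank with the sort-bot and the weld-bot.  [the south bank: — | the north bank: the drill-bot, the lift-bot, the paint-bot, the scan-bot, the sort-bot, the weld-bot]

No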